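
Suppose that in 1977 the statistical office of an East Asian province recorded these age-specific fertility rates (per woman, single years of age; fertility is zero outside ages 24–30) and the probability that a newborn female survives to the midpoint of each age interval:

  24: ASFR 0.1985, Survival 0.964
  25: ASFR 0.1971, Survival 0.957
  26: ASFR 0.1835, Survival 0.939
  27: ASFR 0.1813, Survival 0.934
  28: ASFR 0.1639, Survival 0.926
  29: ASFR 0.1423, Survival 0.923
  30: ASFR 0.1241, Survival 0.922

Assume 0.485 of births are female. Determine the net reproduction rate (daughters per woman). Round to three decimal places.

0.543

Proportion female at birth = 0.485.
Survival-weighted fertility by age (1·fₓ·Sₓ):
  24: 1 × 0.1985 × 0.964 = 0.19135
  25: 1 × 0.1971 × 0.957 = 0.18862
  26: 1 × 0.1835 × 0.939 = 0.17231
  27: 1 × 0.1813 × 0.934 = 0.16933
  28: 1 × 0.1639 × 0.926 = 0.15177
  29: 1 × 0.1423 × 0.923 = 0.13134
  30: 1 × 0.1241 × 0.922 = 0.11442
Sum = 1.11914
NRR = 0.485 × 1.11914 = 0.54278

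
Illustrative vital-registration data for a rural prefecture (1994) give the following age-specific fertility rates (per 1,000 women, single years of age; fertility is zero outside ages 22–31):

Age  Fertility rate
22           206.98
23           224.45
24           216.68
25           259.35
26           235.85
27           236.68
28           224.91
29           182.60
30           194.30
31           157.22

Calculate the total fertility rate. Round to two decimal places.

2.14

Sum of ASFRs = 206.98 + 224.45 + 216.68 + 259.35 + 235.85 + 236.68 + 224.91 + 182.60 + 194.30 + 157.22 = 2139.02
TFR = 2139.02 / 1000 = 2.13902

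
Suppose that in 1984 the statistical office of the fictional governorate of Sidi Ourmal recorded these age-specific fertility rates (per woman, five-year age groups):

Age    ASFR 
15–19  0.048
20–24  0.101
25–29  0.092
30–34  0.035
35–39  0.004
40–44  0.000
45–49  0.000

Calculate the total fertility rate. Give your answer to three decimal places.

1.400

Sum of ASFRs = 0.048 + 0.101 + 0.092 + 0.035 + 0.004 + 0.000 + 0.000 = 0.280
TFR = 5 × 0.280 = 1.4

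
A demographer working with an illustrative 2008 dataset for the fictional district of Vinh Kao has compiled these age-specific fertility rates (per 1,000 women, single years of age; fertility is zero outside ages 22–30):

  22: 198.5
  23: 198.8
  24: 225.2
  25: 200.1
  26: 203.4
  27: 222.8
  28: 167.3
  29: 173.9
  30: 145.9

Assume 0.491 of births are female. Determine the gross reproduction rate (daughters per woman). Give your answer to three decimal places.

Proportion female at birth = 0.491.
Sum of ASFRs = 198.5 + 198.8 + 225.2 + 200.1 + 203.4 + 222.8 + 167.3 + 173.9 + 145.9 = 1735.9
TFR = 1735.9 / 1000 = 1.7359
GRR = 0.491 × 1.7359 = 0.85233

0.852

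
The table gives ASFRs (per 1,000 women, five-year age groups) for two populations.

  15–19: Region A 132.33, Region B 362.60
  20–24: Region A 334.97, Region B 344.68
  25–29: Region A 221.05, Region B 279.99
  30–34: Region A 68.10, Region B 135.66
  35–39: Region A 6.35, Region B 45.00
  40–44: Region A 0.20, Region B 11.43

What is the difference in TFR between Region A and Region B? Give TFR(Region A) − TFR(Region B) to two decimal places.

-2.08

Region A:
  Sum of ASFRs = 132.33 + 334.97 + 221.05 + 68.10 + 6.35 + 0.20 = 763.00
  TFR = 5 × 763.00 / 1000 = 3.815
Region B:
  Sum of ASFRs = 362.60 + 344.68 + 279.99 + 135.66 + 45.00 + 11.43 = 1179.36
  TFR = 5 × 1179.36 / 1000 = 5.8968
Difference = 3.815 − 5.8968 = -2.0818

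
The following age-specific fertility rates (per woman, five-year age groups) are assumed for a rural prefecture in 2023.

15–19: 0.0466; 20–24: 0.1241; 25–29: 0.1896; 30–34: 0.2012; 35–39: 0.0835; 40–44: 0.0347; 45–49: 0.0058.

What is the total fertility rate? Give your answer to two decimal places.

Sum of ASFRs = 0.0466 + 0.1241 + 0.1896 + 0.2012 + 0.0835 + 0.0347 + 0.0058 = 0.6855
TFR = 5 × 0.6855 = 3.4275

3.43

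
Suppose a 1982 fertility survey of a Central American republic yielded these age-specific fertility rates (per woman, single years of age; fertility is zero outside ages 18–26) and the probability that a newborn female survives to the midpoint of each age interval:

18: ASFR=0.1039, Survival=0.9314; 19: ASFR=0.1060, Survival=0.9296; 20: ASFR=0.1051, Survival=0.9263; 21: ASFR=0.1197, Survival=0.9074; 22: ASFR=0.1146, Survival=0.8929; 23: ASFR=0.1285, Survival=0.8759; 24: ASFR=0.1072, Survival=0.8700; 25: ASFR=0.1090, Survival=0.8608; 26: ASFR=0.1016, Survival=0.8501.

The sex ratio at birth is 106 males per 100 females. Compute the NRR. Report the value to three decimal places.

0.432

Proportion female at birth = 100 / (100 + 106) = 0.48544.
Per-age-group product (1 × ASFR × survival probability):
  18: 1 × 0.1039 × 0.9314 = 0.09677
  19: 1 × 0.1060 × 0.9296 = 0.09854
  20: 1 × 0.1051 × 0.9263 = 0.09735
  21: 1 × 0.1197 × 0.9074 = 0.10862
  22: 1 × 0.1146 × 0.8929 = 0.10233
  23: 1 × 0.1285 × 0.8759 = 0.11255
  24: 1 × 0.1072 × 0.8700 = 0.09326
  25: 1 × 0.1090 × 0.8608 = 0.09383
  26: 1 × 0.1016 × 0.8501 = 0.08637
Sum = 0.88962
NRR = 0.48544 × 0.88962 = 0.43186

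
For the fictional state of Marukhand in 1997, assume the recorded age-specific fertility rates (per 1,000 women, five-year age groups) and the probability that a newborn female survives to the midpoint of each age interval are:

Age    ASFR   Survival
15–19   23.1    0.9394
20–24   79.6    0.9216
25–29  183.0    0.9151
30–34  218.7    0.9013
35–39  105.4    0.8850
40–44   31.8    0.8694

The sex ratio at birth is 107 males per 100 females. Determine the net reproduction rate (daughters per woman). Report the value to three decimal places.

Proportion female at birth = 100 / (100 + 107) = 0.48309.
Weighting each age-specific rate by interval width and survival:
  15–19: 5 × 23.1/1000 × 0.9394 = 0.10850
  20–24: 5 × 79.6/1000 × 0.9216 = 0.36680
  25–29: 5 × 183.0/1000 × 0.9151 = 0.83732
  30–34: 5 × 218.7/1000 × 0.9013 = 0.98557
  35–39: 5 × 105.4/1000 × 0.8850 = 0.46640
  40–44: 5 × 31.8/1000 × 0.8694 = 0.13823
Sum = 2.90282
NRR = 0.48309 × 2.90282 = 1.40232

1.402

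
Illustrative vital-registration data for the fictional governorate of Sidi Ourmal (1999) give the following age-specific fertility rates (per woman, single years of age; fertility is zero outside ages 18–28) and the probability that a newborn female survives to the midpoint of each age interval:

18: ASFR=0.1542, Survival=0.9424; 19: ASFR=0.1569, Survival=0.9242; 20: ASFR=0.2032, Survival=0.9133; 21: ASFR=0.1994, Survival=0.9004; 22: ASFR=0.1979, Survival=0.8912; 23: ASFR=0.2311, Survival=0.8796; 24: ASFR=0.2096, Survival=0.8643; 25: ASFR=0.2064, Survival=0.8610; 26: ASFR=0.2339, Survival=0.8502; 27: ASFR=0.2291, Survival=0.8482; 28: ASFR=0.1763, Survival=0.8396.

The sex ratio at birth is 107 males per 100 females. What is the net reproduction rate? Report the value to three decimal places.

0.935

Proportion female at birth = 100 / (100 + 107) = 0.48309.
Survival-weighted fertility by age (1·fₓ·Sₓ):
  18: 1 × 0.1542 × 0.9424 = 0.14532
  19: 1 × 0.1569 × 0.9242 = 0.14501
  20: 1 × 0.2032 × 0.9133 = 0.18558
  21: 1 × 0.1994 × 0.9004 = 0.17954
  22: 1 × 0.1979 × 0.8912 = 0.17637
  23: 1 × 0.2311 × 0.8796 = 0.20328
  24: 1 × 0.2096 × 0.8643 = 0.18116
  25: 1 × 0.2064 × 0.8610 = 0.17771
  26: 1 × 0.2339 × 0.8502 = 0.19886
  27: 1 × 0.2291 × 0.8482 = 0.19432
  28: 1 × 0.1763 × 0.8396 = 0.14802
Sum = 1.93517
NRR = 0.48309 × 1.93517 = 0.93486
With NRR below 1 the population is below replacement fertility.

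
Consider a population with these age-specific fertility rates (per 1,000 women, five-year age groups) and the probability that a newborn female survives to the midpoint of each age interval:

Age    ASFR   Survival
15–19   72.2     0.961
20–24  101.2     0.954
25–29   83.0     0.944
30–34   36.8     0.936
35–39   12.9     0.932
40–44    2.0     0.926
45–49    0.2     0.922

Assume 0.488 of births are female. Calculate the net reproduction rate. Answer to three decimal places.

Proportion female at birth = 0.488.
Survival-weighted fertility by age (5·fₓ·Sₓ):
  15–19: 5 × 72.2/1000 × 0.961 = 0.34692
  20–24: 5 × 101.2/1000 × 0.954 = 0.48272
  25–29: 5 × 83.0/1000 × 0.944 = 0.39176
  30–34: 5 × 36.8/1000 × 0.936 = 0.17222
  35–39: 5 × 12.9/1000 × 0.932 = 0.06011
  40–44: 5 × 2.0/1000 × 0.926 = 0.00926
  45–49: 5 × 0.2/1000 × 0.922 = 0.00092
Sum = 1.46391
NRR = 0.488 × 1.46391 = 0.71439
An NRR under 1 implies long-run decline under these rates.

0.714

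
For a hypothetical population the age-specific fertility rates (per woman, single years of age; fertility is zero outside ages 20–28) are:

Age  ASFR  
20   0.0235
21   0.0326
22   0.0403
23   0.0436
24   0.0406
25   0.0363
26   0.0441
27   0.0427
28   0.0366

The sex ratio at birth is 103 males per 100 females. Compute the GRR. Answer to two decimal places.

Proportion female at birth = 100 / (100 + 103) = 0.49261.
Sum of ASFRs = 0.0235 + 0.0326 + 0.0403 + 0.0436 + 0.0406 + 0.0363 + 0.0441 + 0.0427 + 0.0366 = 0.3403
TFR = 0.3403
GRR = 0.49261 × 0.3403 = 0.16764

0.17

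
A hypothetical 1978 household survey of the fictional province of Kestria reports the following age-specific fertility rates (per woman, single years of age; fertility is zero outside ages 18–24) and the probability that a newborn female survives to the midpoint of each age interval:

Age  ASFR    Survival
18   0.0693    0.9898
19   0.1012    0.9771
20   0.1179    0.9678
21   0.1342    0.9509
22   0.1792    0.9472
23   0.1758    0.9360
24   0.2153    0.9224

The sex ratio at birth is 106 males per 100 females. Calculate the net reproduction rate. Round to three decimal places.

Proportion female at birth = 100 / (100 + 106) = 0.48544.
Per-age-group product (1 × ASFR × survival probability):
  18: 1 × 0.0693 × 0.9898 = 0.06859
  19: 1 × 0.1012 × 0.9771 = 0.09888
  20: 1 × 0.1179 × 0.9678 = 0.11410
  21: 1 × 0.1342 × 0.9509 = 0.12761
  22: 1 × 0.1792 × 0.9472 = 0.16974
  23: 1 × 0.1758 × 0.9360 = 0.16455
  24: 1 × 0.2153 × 0.9224 = 0.19859
Sum = 0.94206
NRR = 0.48544 × 0.94206 = 0.45731
An NRR under 1 implies long-run decline under these rates.

0.457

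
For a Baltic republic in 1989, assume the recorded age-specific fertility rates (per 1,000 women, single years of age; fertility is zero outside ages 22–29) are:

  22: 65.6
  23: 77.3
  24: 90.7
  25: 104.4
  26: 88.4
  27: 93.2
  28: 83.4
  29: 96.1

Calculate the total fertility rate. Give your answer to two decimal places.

0.70

Sum of ASFRs = 65.6 + 77.3 + 90.7 + 104.4 + 88.4 + 93.2 + 83.4 + 96.1 = 699.1
TFR = 699.1 / 1000 = 0.6991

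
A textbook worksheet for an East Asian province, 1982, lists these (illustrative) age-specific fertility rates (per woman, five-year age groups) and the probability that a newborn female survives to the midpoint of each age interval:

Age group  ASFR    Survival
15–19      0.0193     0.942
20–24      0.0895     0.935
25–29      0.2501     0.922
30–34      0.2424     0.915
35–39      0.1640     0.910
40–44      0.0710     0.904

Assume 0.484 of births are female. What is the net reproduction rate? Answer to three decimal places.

Proportion female at birth = 0.484.
Each age group contributes 5 × ASFR × survival:
  15–19: 5 × 0.0193 × 0.942 = 0.09090
  20–24: 5 × 0.0895 × 0.935 = 0.41841
  25–29: 5 × 0.2501 × 0.922 = 1.15296
  30–34: 5 × 0.2424 × 0.915 = 1.10898
  35–39: 5 × 0.1640 × 0.910 = 0.74620
  40–44: 5 × 0.0710 × 0.904 = 0.32092
Sum = 3.83837
NRR = 0.484 × 3.83837 = 1.85777

1.858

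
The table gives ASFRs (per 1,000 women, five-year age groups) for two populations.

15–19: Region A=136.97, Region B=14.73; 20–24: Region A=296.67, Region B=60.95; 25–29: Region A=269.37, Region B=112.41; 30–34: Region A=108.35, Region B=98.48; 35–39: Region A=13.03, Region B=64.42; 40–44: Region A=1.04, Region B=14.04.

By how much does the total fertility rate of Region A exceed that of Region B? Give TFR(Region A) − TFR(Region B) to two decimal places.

Region A:
  Sum of ASFRs = 136.97 + 296.67 + 269.37 + 108.35 + 13.03 + 1.04 = 825.43
  TFR = 5 × 825.43 / 1000 = 4.12715
Region B:
  Sum of ASFRs = 14.73 + 60.95 + 112.41 + 98.48 + 64.42 + 14.04 = 365.03
  TFR = 5 × 365.03 / 1000 = 1.82515
Difference = 4.12715 − 1.82515 = 2.302

2.30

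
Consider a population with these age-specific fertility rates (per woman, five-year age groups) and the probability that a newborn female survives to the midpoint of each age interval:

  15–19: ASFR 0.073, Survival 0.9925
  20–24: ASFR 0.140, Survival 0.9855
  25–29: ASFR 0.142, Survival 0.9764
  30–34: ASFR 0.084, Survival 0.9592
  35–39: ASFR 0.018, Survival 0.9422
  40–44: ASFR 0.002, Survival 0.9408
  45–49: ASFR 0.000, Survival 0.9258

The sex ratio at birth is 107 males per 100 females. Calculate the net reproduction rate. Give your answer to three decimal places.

Proportion female at birth = 100 / (100 + 107) = 0.48309.
Each age group contributes 5 × ASFR × survival:
  15–19: 5 × 0.073 × 0.9925 = 0.36226
  20–24: 5 × 0.140 × 0.9855 = 0.68985
  25–29: 5 × 0.142 × 0.9764 = 0.69324
  30–34: 5 × 0.084 × 0.9592 = 0.40286
  35–39: 5 × 0.018 × 0.9422 = 0.08480
  40–44: 5 × 0.002 × 0.9408 = 0.00941
  45–49: 5 × 0.000 × 0.9258 = 0.00000
Sum = 2.24242
NRR = 0.48309 × 2.24242 = 1.08329

1.083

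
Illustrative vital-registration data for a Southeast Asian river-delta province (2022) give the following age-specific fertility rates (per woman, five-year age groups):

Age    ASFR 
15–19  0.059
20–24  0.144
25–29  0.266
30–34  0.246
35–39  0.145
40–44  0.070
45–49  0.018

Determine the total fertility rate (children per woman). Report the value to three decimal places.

Sum of ASFRs = 0.059 + 0.144 + 0.266 + 0.246 + 0.145 + 0.070 + 0.018 = 0.948
TFR = 5 × 0.948 = 4.74

4.740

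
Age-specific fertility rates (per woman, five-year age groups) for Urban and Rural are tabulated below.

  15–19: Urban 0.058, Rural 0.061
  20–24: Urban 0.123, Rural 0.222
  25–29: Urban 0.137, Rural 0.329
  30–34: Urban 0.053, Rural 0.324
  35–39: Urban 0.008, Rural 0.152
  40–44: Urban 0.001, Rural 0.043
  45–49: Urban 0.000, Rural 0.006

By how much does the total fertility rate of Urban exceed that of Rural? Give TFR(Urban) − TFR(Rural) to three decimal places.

-3.785

Urban:
  Sum of ASFRs = 0.058 + 0.123 + 0.137 + 0.053 + 0.008 + 0.001 + 0.000 = 0.380
  TFR = 5 × 0.380 = 1.9
Rural:
  Sum of ASFRs = 0.061 + 0.222 + 0.329 + 0.324 + 0.152 + 0.043 + 0.006 = 1.137
  TFR = 5 × 1.137 = 5.685
Difference = 1.9 − 5.685 = -3.785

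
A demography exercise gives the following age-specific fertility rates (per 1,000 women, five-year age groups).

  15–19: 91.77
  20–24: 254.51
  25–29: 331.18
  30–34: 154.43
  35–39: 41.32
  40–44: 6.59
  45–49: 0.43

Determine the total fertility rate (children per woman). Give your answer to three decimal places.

4.401

Sum of ASFRs = 91.77 + 254.51 + 331.18 + 154.43 + 41.32 + 6.59 + 0.43 = 880.23
TFR = 5 × 880.23 / 1000 = 4.40115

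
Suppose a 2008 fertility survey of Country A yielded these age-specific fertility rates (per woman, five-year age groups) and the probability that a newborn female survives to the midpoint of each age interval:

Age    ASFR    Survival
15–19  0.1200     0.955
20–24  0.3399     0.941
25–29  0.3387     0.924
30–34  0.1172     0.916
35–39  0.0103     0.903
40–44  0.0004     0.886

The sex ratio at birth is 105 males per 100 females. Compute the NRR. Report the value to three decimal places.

Proportion female at birth = 100 / (100 + 105) = 0.48780.
Each age group contributes 5 × ASFR × survival:
  15–19: 5 × 0.1200 × 0.955 = 0.57300
  20–24: 5 × 0.3399 × 0.941 = 1.59923
  25–29: 5 × 0.3387 × 0.924 = 1.56479
  30–34: 5 × 0.1172 × 0.916 = 0.53678
  35–39: 5 × 0.0103 × 0.903 = 0.04650
  40–44: 5 × 0.0004 × 0.886 = 0.00177
Sum = 4.32207
NRR = 0.48780 × 4.32207 = 2.10831

2.108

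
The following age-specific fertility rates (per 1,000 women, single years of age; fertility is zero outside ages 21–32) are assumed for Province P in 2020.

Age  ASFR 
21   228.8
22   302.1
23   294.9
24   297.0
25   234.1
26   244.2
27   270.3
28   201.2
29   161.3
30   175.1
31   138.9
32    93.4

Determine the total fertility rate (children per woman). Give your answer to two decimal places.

2.64

Sum of ASFRs = 228.8 + 302.1 + 294.9 + 297.0 + 234.1 + 244.2 + 270.3 + 201.2 + 161.3 + 175.1 + 138.9 + 93.4 = 2641.3
TFR = 2641.3 / 1000 = 2.6413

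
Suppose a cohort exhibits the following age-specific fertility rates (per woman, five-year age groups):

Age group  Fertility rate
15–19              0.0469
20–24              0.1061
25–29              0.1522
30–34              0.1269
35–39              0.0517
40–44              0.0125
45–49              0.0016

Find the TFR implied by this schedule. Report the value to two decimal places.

2.49

Sum of ASFRs = 0.0469 + 0.1061 + 0.1522 + 0.1269 + 0.0517 + 0.0125 + 0.0016 = 0.4979
TFR = 5 × 0.4979 = 2.4895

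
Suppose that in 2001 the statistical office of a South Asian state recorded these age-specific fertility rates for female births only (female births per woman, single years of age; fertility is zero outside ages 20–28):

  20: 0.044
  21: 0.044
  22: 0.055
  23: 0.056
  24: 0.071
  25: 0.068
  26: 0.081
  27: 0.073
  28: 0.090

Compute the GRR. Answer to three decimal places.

0.582

Sum of female ASFRs = 0.044 + 0.044 + 0.055 + 0.056 + 0.071 + 0.068 + 0.081 + 0.073 + 0.090 = 0.582
GRR = 0.582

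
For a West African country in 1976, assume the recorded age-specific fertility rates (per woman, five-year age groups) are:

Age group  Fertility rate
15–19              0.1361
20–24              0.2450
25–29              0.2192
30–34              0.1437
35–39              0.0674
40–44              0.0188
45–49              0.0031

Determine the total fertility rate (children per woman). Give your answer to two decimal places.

Sum of ASFRs = 0.1361 + 0.2450 + 0.2192 + 0.1437 + 0.0674 + 0.0188 + 0.0031 = 0.8333
TFR = 5 × 0.8333 = 4.1665

4.17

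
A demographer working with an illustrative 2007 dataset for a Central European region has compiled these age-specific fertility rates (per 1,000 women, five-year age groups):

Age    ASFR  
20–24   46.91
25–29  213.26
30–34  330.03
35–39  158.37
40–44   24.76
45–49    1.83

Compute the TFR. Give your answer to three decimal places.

Sum of ASFRs = 46.91 + 213.26 + 330.03 + 158.37 + 24.76 + 1.83 = 775.16
TFR = 5 × 775.16 / 1000 = 3.8758

3.876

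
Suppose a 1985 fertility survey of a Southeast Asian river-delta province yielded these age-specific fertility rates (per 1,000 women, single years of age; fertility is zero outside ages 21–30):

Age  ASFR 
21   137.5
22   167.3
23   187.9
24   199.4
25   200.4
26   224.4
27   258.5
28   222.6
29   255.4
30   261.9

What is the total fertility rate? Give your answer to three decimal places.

Sum of ASFRs = 137.5 + 167.3 + 187.9 + 199.4 + 200.4 + 224.4 + 258.5 + 222.6 + 255.4 + 261.9 = 2115.3
TFR = 2115.3 / 1000 = 2.1153

2.115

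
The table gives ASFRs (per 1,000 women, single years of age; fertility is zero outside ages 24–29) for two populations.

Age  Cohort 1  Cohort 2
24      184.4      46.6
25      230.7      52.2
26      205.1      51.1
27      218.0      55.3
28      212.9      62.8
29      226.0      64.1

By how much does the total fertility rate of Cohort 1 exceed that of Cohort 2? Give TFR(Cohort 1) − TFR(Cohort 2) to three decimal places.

Cohort 1:
  Sum of ASFRs = 184.4 + 230.7 + 205.1 + 218.0 + 212.9 + 226.0 = 1277.1
  TFR = 1277.1 / 1000 = 1.2771
Cohort 2:
  Sum of ASFRs = 46.6 + 52.2 + 51.1 + 55.3 + 62.8 + 64.1 = 332.1
  TFR = 332.1 / 1000 = 0.3321
Difference = 1.2771 − 0.3321 = 0.945

0.945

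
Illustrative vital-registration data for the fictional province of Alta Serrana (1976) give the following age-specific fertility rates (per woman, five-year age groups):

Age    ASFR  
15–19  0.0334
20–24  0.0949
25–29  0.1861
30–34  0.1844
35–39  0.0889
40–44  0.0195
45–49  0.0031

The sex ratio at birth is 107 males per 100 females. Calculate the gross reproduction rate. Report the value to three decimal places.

1.474

Proportion female at birth = 100 / (100 + 107) = 0.48309.
Sum of ASFRs = 0.0334 + 0.0949 + 0.1861 + 0.1844 + 0.0889 + 0.0195 + 0.0031 = 0.6103
TFR = 5 × 0.6103 = 3.0515
GRR = 0.48309 × 3.0515 = 1.47415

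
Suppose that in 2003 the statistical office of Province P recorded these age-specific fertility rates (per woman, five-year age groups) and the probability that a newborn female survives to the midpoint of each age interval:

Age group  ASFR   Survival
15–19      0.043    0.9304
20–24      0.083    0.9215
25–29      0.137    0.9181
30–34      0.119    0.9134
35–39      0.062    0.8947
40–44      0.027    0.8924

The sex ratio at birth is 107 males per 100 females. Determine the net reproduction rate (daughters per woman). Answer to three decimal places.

1.040

Proportion female at birth = 100 / (100 + 107) = 0.48309.
Survival-weighted fertility by age (5·fₓ·Sₓ):
  15–19: 5 × 0.043 × 0.9304 = 0.20004
  20–24: 5 × 0.083 × 0.9215 = 0.38242
  25–29: 5 × 0.137 × 0.9181 = 0.62890
  30–34: 5 × 0.119 × 0.9134 = 0.54347
  35–39: 5 × 0.062 × 0.8947 = 0.27736
  40–44: 5 × 0.027 × 0.8924 = 0.12047
Sum = 2.15266
NRR = 0.48309 × 2.15266 = 1.03993
With NRR above 1 the population is above replacement fertility.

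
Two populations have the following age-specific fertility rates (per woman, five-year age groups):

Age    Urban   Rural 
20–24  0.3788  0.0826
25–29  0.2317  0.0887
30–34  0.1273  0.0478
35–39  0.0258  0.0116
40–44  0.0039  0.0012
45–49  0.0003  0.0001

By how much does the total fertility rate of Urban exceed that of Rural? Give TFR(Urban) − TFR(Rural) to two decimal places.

Urban:
  Sum of ASFRs = 0.3788 + 0.2317 + 0.1273 + 0.0258 + 0.0039 + 0.0003 = 0.7678
  TFR = 5 × 0.7678 = 3.839
Rural:
  Sum of ASFRs = 0.0826 + 0.0887 + 0.0478 + 0.0116 + 0.0012 + 0.0001 = 0.2320
  TFR = 5 × 0.2320 = 1.16
Difference = 3.839 − 1.16 = 2.679

2.68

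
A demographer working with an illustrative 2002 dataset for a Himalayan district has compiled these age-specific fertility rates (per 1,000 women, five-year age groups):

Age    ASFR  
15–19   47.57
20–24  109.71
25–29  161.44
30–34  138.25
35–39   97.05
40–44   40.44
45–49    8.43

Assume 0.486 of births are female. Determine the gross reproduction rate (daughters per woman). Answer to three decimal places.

1.465

Proportion female at birth = 0.486.
Sum of ASFRs = 47.57 + 109.71 + 161.44 + 138.25 + 97.05 + 40.44 + 8.43 = 602.89
TFR = 5 × 602.89 / 1000 = 3.01445
GRR = 0.486 × 3.01445 = 1.46502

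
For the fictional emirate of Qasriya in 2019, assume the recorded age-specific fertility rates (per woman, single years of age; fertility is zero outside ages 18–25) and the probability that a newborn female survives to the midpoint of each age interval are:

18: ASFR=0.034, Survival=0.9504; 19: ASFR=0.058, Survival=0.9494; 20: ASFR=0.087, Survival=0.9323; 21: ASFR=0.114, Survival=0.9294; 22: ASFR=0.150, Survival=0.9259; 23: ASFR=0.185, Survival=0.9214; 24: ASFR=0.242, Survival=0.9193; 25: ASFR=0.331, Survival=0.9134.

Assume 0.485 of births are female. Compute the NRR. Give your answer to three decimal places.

Proportion female at birth = 0.485.
Survival-weighted fertility by age (1·fₓ·Sₓ):
  18: 1 × 0.034 × 0.9504 = 0.03231
  19: 1 × 0.058 × 0.9494 = 0.05507
  20: 1 × 0.087 × 0.9323 = 0.08111
  21: 1 × 0.114 × 0.9294 = 0.10595
  22: 1 × 0.150 × 0.9259 = 0.13889
  23: 1 × 0.185 × 0.9214 = 0.17046
  24: 1 × 0.242 × 0.9193 = 0.22247
  25: 1 × 0.331 × 0.9134 = 0.30234
Sum = 1.10860
NRR = 0.485 × 1.10860 = 0.53767
NRR < 1, so the cohort does not fully replace itself.

0.538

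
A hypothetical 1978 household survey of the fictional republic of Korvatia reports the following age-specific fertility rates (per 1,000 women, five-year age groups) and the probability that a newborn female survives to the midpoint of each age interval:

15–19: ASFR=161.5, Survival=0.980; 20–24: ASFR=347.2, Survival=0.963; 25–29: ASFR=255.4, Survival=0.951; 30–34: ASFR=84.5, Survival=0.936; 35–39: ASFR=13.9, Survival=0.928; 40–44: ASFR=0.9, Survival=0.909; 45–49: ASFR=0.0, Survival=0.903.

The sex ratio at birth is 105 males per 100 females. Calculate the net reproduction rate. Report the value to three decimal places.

Proportion female at birth = 100 / (100 + 105) = 0.48780.
Survival-weighted fertility by age (5·fₓ·Sₓ):
  15–19: 5 × 161.5/1000 × 0.980 = 0.79135
  20–24: 5 × 347.2/1000 × 0.963 = 1.67177
  25–29: 5 × 255.4/1000 × 0.951 = 1.21443
  30–34: 5 × 84.5/1000 × 0.936 = 0.39546
  35–39: 5 × 13.9/1000 × 0.928 = 0.06450
  40–44: 5 × 0.9/1000 × 0.909 = 0.00409
  45–49: 5 × 0.0/1000 × 0.903 = 0.00000
Sum = 4.14160
NRR = 0.48780 × 4.14160 = 2.02027

2.020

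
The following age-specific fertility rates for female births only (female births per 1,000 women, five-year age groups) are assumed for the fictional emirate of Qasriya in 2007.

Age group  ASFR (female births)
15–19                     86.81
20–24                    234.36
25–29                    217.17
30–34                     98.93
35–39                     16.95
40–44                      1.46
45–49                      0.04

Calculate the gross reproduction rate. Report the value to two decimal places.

3.28

Sum of female ASFRs = 86.81 + 234.36 + 217.17 + 98.93 + 16.95 + 1.46 + 0.04 = 655.72
GRR = 5 × 655.72 / 1000 = 3.2786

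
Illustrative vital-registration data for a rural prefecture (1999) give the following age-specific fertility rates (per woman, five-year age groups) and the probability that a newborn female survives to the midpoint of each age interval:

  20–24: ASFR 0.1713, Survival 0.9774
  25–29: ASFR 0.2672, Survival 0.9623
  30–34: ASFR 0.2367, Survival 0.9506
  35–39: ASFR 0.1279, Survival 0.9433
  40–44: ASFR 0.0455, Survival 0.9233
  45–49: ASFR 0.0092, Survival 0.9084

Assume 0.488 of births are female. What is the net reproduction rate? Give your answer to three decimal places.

2.002

Proportion female at birth = 0.488.
Each age group contributes 5 × ASFR × survival:
  20–24: 5 × 0.1713 × 0.9774 = 0.83714
  25–29: 5 × 0.2672 × 0.9623 = 1.28563
  30–34: 5 × 0.2367 × 0.9506 = 1.12504
  35–39: 5 × 0.1279 × 0.9433 = 0.60324
  40–44: 5 × 0.0455 × 0.9233 = 0.21005
  45–49: 5 × 0.0092 × 0.9084 = 0.04179
Sum = 4.10289
NRR = 0.488 × 4.10289 = 2.00221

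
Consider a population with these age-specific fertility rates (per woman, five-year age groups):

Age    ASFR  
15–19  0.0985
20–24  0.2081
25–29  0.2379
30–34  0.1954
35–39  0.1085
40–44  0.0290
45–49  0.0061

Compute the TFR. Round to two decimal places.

Sum of ASFRs = 0.0985 + 0.2081 + 0.2379 + 0.1954 + 0.1085 + 0.0290 + 0.0061 = 0.8835
TFR = 5 × 0.8835 = 4.4175

4.42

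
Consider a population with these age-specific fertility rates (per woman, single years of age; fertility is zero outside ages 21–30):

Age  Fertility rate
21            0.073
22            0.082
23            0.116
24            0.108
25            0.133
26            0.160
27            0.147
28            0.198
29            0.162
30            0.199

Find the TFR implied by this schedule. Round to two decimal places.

Sum of ASFRs = 0.073 + 0.082 + 0.116 + 0.108 + 0.133 + 0.160 + 0.147 + 0.198 + 0.162 + 0.199 = 1.378
TFR = 1.378

1.38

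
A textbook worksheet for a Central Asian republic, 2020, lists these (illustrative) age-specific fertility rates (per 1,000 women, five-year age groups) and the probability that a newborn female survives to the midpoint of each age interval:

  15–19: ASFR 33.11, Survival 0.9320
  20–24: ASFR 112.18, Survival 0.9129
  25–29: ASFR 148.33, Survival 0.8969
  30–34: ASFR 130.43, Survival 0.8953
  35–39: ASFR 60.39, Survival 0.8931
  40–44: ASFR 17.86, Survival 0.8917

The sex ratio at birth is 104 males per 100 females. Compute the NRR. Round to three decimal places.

Proportion female at birth = 100 / (100 + 104) = 0.49020.
Each age group contributes 5 × ASFR × survival:
  15–19: 5 × 33.11/1000 × 0.9320 = 0.15429
  20–24: 5 × 112.18/1000 × 0.9129 = 0.51205
  25–29: 5 × 148.33/1000 × 0.8969 = 0.66519
  30–34: 5 × 130.43/1000 × 0.8953 = 0.58387
  35–39: 5 × 60.39/1000 × 0.8931 = 0.26967
  40–44: 5 × 17.86/1000 × 0.8917 = 0.07963
Sum = 2.26470
NRR = 0.49020 × 2.26470 = 1.11016

1.110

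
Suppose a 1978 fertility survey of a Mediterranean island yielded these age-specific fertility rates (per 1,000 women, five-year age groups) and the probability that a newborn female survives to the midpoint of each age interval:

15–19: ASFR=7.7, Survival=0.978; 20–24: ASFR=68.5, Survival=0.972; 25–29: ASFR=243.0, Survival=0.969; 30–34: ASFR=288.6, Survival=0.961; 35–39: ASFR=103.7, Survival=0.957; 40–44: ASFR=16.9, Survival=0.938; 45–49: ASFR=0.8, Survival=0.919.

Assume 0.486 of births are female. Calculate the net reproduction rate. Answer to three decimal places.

Proportion female at birth = 0.486.
Each age group contributes 5 × ASFR × survival:
  15–19: 5 × 7.7/1000 × 0.978 = 0.03765
  20–24: 5 × 68.5/1000 × 0.972 = 0.33291
  25–29: 5 × 243.0/1000 × 0.969 = 1.17734
  30–34: 5 × 288.6/1000 × 0.961 = 1.38672
  35–39: 5 × 103.7/1000 × 0.957 = 0.49620
  40–44: 5 × 16.9/1000 × 0.938 = 0.07926
  45–49: 5 × 0.8/1000 × 0.919 = 0.00368
Sum = 3.51376
NRR = 0.486 × 3.51376 = 1.70769

1.708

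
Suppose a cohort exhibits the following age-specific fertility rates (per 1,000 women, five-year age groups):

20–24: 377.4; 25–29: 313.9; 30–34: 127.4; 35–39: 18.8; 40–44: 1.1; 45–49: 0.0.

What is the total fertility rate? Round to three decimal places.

Sum of ASFRs = 377.4 + 313.9 + 127.4 + 18.8 + 1.1 + 0.0 = 838.6
TFR = 5 × 838.6 / 1000 = 4.193

4.193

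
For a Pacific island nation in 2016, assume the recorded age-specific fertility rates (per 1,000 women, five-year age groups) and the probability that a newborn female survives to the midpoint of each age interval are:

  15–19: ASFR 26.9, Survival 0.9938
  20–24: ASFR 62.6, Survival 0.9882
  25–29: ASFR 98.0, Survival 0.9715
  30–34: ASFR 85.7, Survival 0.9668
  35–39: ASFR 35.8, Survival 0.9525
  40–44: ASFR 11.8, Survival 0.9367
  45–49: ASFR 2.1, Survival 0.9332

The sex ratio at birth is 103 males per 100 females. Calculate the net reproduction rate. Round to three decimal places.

Proportion female at birth = 100 / (100 + 103) = 0.49261.
Each age group contributes 5 × ASFR × survival:
  15–19: 5 × 26.9/1000 × 0.9938 = 0.13367
  20–24: 5 × 62.6/1000 × 0.9882 = 0.30931
  25–29: 5 × 98.0/1000 × 0.9715 = 0.47604
  30–34: 5 × 85.7/1000 × 0.9668 = 0.41427
  35–39: 5 × 35.8/1000 × 0.9525 = 0.17050
  40–44: 5 × 11.8/1000 × 0.9367 = 0.05527
  45–49: 5 × 2.1/1000 × 0.9332 = 0.00980
Sum = 1.56886
NRR = 0.49261 × 1.56886 = 0.77284

0.773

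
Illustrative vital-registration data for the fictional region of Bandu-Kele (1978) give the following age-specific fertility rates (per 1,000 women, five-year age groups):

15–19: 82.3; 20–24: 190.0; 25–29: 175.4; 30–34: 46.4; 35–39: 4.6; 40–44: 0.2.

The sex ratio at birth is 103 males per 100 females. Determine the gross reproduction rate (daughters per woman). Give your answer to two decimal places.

Proportion female at birth = 100 / (100 + 103) = 0.49261.
Sum of ASFRs = 82.3 + 190.0 + 175.4 + 46.4 + 4.6 + 0.2 = 498.9
TFR = 5 × 498.9 / 1000 = 2.4945
GRR = 0.49261 × 2.4945 = 1.22882

1.23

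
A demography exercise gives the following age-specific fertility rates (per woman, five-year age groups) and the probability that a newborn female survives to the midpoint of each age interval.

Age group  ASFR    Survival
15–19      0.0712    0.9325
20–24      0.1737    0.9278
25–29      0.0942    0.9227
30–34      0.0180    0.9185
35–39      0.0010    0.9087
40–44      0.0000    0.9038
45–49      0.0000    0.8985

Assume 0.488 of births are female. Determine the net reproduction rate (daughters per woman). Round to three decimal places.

0.810

Proportion female at birth = 0.488.
Each age group contributes 5 × ASFR × survival:
  15–19: 5 × 0.0712 × 0.9325 = 0.33197
  20–24: 5 × 0.1737 × 0.9278 = 0.80579
  25–29: 5 × 0.0942 × 0.9227 = 0.43459
  30–34: 5 × 0.0180 × 0.9185 = 0.08267
  35–39: 5 × 0.0010 × 0.9087 = 0.00454
  40–44: 5 × 0.0000 × 0.9038 = 0.00000
  45–49: 5 × 0.0000 × 0.8985 = 0.00000
Sum = 1.65956
NRR = 0.488 × 1.65956 = 0.80987
An NRR under 1 implies long-run decline under these rates.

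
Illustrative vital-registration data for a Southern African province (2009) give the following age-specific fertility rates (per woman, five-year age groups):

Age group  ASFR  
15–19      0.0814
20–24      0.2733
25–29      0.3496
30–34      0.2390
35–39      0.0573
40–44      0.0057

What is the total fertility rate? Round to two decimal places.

5.03

Sum of ASFRs = 0.0814 + 0.2733 + 0.3496 + 0.2390 + 0.0573 + 0.0057 = 1.0063
TFR = 5 × 1.0063 = 5.0315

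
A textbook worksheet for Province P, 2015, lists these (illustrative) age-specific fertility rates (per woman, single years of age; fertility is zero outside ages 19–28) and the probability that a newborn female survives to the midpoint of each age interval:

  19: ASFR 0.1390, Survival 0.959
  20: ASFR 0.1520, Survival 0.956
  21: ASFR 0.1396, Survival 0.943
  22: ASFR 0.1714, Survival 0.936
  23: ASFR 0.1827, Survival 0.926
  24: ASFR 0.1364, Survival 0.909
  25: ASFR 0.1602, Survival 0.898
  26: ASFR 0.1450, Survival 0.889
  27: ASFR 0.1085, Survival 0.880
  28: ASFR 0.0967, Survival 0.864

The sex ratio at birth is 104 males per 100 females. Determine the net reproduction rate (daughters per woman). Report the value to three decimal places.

Proportion female at birth = 100 / (100 + 104) = 0.49020.
Weighting each age-specific rate by interval width and survival:
  19: 1 × 0.1390 × 0.959 = 0.13330
  20: 1 × 0.1520 × 0.956 = 0.14531
  21: 1 × 0.1396 × 0.943 = 0.13164
  22: 1 × 0.1714 × 0.936 = 0.16043
  23: 1 × 0.1827 × 0.926 = 0.16918
  24: 1 × 0.1364 × 0.909 = 0.12399
  25: 1 × 0.1602 × 0.898 = 0.14386
  26: 1 × 0.1450 × 0.889 = 0.12891
  27: 1 × 0.1085 × 0.880 = 0.09548
  28: 1 × 0.0967 × 0.864 = 0.08355
Sum = 1.31565
NRR = 0.49020 × 1.31565 = 0.64493
An NRR under 1 implies long-run decline under these rates.

0.645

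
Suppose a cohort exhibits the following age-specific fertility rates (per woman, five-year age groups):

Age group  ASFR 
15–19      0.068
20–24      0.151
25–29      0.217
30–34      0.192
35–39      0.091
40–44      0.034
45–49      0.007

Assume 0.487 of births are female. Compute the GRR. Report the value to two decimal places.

Proportion female at birth = 0.487.
Sum of ASFRs = 0.068 + 0.151 + 0.217 + 0.192 + 0.091 + 0.034 + 0.007 = 0.760
TFR = 5 × 0.760 = 3.8
GRR = 0.487 × 3.8 = 1.85060

1.85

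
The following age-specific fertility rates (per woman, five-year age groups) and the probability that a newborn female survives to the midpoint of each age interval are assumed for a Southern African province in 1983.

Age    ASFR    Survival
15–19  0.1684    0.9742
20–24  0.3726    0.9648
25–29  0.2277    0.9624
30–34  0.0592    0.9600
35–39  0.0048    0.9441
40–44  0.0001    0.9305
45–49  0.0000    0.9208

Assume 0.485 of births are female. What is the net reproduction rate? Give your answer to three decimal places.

1.950

Proportion female at birth = 0.485.
Weighting each age-specific rate by interval width and survival:
  15–19: 5 × 0.1684 × 0.9742 = 0.82028
  20–24: 5 × 0.3726 × 0.9648 = 1.79742
  25–29: 5 × 0.2277 × 0.9624 = 1.09569
  30–34: 5 × 0.0592 × 0.9600 = 0.28416
  35–39: 5 × 0.0048 × 0.9441 = 0.02266
  40–44: 5 × 0.0001 × 0.9305 = 0.00047
  45–49: 5 × 0.0000 × 0.9208 = 0.00000
Sum = 4.02068
NRR = 0.485 × 4.02068 = 1.95003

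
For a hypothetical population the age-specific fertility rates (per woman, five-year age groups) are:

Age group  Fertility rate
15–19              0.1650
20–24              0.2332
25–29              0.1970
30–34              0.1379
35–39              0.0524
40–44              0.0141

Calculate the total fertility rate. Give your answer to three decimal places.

3.998

Sum of ASFRs = 0.1650 + 0.2332 + 0.1970 + 0.1379 + 0.0524 + 0.0141 = 0.7996
TFR = 5 × 0.7996 = 3.998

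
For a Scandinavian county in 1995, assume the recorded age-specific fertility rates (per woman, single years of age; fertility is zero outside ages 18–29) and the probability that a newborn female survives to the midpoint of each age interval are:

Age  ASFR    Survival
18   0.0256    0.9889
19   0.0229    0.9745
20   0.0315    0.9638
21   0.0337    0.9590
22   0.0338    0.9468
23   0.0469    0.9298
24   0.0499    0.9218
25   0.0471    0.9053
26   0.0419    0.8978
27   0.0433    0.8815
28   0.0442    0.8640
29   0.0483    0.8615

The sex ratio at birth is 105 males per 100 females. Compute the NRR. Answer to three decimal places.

Proportion female at birth = 100 / (100 + 105) = 0.48780.
Per-age-group product (1 × ASFR × survival probability):
  18: 1 × 0.0256 × 0.9889 = 0.02532
  19: 1 × 0.0229 × 0.9745 = 0.02232
  20: 1 × 0.0315 × 0.9638 = 0.03036
  21: 1 × 0.0337 × 0.9590 = 0.03232
  22: 1 × 0.0338 × 0.9468 = 0.03200
  23: 1 × 0.0469 × 0.9298 = 0.04361
  24: 1 × 0.0499 × 0.9218 = 0.04600
  25: 1 × 0.0471 × 0.9053 = 0.04264
  26: 1 × 0.0419 × 0.8978 = 0.03762
  27: 1 × 0.0433 × 0.8815 = 0.03817
  28: 1 × 0.0442 × 0.8640 = 0.03819
  29: 1 × 0.0483 × 0.8615 = 0.04161
Sum = 0.43016
NRR = 0.48780 × 0.43016 = 0.20983
With NRR below 1 the population is below replacement fertility.

0.210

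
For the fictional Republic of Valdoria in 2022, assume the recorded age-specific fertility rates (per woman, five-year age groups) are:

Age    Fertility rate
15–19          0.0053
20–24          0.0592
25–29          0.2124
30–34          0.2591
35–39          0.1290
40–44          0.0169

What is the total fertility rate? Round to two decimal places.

3.41

Sum of ASFRs = 0.0053 + 0.0592 + 0.2124 + 0.2591 + 0.1290 + 0.0169 = 0.6819
TFR = 5 × 0.6819 = 3.4095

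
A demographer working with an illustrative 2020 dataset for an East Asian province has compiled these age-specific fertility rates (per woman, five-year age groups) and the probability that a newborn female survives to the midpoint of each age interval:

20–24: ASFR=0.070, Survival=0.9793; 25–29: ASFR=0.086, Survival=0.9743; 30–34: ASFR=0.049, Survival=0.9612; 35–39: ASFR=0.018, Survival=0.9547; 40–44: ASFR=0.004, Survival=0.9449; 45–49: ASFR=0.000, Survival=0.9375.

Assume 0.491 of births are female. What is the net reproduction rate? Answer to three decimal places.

0.541

Proportion female at birth = 0.491.
Per-age-group product (5 × ASFR × survival probability):
  20–24: 5 × 0.070 × 0.9793 = 0.34276
  25–29: 5 × 0.086 × 0.9743 = 0.41895
  30–34: 5 × 0.049 × 0.9612 = 0.23549
  35–39: 5 × 0.018 × 0.9547 = 0.08592
  40–44: 5 × 0.004 × 0.9449 = 0.01890
  45–49: 5 × 0.000 × 0.9375 = 0.00000
Sum = 1.10202
NRR = 0.491 × 1.10202 = 0.54109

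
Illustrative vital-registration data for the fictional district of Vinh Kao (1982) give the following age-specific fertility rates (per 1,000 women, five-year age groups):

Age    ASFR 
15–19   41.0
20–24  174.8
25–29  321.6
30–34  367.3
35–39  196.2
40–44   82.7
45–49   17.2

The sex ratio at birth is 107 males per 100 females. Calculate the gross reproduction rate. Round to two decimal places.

2.90

Proportion female at birth = 100 / (100 + 107) = 0.48309.
Sum of ASFRs = 41.0 + 174.8 + 321.6 + 367.3 + 196.2 + 82.7 + 17.2 = 1200.8
TFR = 5 × 1200.8 / 1000 = 6.004
GRR = 0.48309 × 6.004 = 2.90047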